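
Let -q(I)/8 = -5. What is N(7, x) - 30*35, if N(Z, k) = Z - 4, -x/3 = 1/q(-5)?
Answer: -1047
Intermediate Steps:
q(I) = 40 (q(I) = -8*(-5) = 40)
x = -3/40 ≈ -0.075000
N(Z, k) = -4 + Z
N(7, x) - 30*35 = (-4 + 7) - 30*35 = 3 - 1050 = -1047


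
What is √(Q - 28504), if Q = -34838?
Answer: 9*I*√782 ≈ 251.68*I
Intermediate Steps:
√(Q - 28504) = √(-34838 - 28504) = √(-63342) = 9*I*√782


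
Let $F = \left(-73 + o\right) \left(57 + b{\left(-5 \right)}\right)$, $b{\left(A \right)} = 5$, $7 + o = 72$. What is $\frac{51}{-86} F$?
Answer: $\frac{12648}{43} \approx 294.14$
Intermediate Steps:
$o = 65$ ($o = -7 + 72 = 65$)
$F = -496$ ($F = \left(-73 + 65\right) \left(57 + 5\right) = \left(-8\right) 62 = -496$)
$\frac{51}{-86} F = \frac{51}{-86} \left(-496\right) = 51 \left(- \frac{1}{86}\right) \left(-496\right) = \left(- \frac{51}{86}\right) \left(-496\right) = \frac{12648}{43}$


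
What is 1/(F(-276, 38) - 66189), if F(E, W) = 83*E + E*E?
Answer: -1/12921 ≈ -7.7393e-5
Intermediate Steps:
F(E, W) = E² + 83*E (F(E, W) = 83*E + E² = E² + 83*E)
1/(F(-276, 38) - 66189) = 1/(-276*(83 - 276) - 66189) = 1/(-276*(-193) - 66189) = 1/(53268 - 66189) = 1/(-12921) = -1/12921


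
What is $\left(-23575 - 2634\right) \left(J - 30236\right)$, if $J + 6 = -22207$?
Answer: $1374635841$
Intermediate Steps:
$J = -22213$ ($J = -6 - 22207 = -22213$)
$\left(-23575 - 2634\right) \left(J - 30236\right) = \left(-23575 - 2634\right) \left(-22213 - 30236\right) = \left(-26209\right) \left(-52449\right) = 1374635841$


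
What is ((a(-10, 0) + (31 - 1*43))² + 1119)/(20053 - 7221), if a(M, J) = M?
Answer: 1603/12832 ≈ 0.12492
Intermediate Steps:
((a(-10, 0) + (31 - 1*43))² + 1119)/(20053 - 7221) = ((-10 + (31 - 1*43))² + 1119)/(20053 - 7221) = ((-10 + (31 - 43))² + 1119)/12832 = ((-10 - 12)² + 1119)*(1/12832) = ((-22)² + 1119)*(1/12832) = (484 + 1119)*(1/12832) = 1603*(1/12832) = 1603/12832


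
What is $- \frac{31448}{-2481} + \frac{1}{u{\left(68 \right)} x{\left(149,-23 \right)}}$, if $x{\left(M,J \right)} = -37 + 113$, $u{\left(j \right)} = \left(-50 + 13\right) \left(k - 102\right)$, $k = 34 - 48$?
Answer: $\frac{10258088497}{809282352} \approx 12.676$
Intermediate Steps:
$k = -14$ ($k = 34 - 48 = -14$)
$u{\left(j \right)} = 4292$ ($u{\left(j \right)} = \left(-50 + 13\right) \left(-14 - 102\right) = \left(-37\right) \left(-116\right) = 4292$)
$x{\left(M,J \right)} = 76$
$- \frac{31448}{-2481} + \frac{1}{u{\left(68 \right)} x{\left(149,-23 \right)}} = - \frac{31448}{-2481} + \frac{1}{4292 \cdot 76} = \left(-31448\right) \left(- \frac{1}{2481}\right) + \frac{1}{4292} \cdot \frac{1}{76} = \frac{31448}{2481} + \frac{1}{326192} = \frac{10258088497}{809282352}$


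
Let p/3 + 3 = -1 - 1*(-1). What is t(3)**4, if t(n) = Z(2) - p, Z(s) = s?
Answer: 14641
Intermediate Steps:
p = -9 (p = -9 + 3*(-1 - 1*(-1)) = -9 + 3*(-1 + 1) = -9 + 3*0 = -9 + 0 = -9)
t(n) = 11 (t(n) = 2 - 1*(-9) = 2 + 9 = 11)
t(3)**4 = 11**4 = 14641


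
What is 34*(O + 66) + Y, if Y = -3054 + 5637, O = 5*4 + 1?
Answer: 5541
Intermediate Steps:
O = 21 (O = 20 + 1 = 21)
Y = 2583
34*(O + 66) + Y = 34*(21 + 66) + 2583 = 34*87 + 2583 = 2958 + 2583 = 5541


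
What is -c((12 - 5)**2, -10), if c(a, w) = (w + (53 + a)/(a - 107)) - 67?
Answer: 2284/29 ≈ 78.759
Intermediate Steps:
c(a, w) = -67 + w + (53 + a)/(-107 + a) (c(a, w) = (w + (53 + a)/(-107 + a)) - 67 = -67 + w + (53 + a)/(-107 + a))
-c((12 - 5)**2, -10) = -(7222 - 107*(-10) - 66*(12 - 5)**2 + (12 - 5)**2*(-10))/(-107 + (12 - 5)**2) = -(7222 + 1070 - 66*7**2 + 7**2*(-10))/(-107 + 7**2) = -(7222 + 1070 - 66*49 + 49*(-10))/(-107 + 49) = -(7222 + 1070 - 3234 - 490)/(-58) = -(-1)*4568/58 = -1*(-2284/29) = 2284/29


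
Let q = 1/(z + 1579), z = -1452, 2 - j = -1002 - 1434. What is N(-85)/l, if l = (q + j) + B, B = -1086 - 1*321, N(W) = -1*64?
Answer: -4064/65469 ≈ -0.062075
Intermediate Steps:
j = 2438 (j = 2 - (-1002 - 1434) = 2 - 1*(-2436) = 2 + 2436 = 2438)
N(W) = -64
q = 1/127 (q = 1/(-1452 + 1579) = 1/127 ≈ 0.0078740)
B = -1407 (B = -1086 - 321 = -1407)
l = 130938/127 (l = (1/127 + 2438) - 1407 = 309627/127 - 1407 = 130938/127 ≈ 1031.0)
N(-85)/l = -64/130938/127 = -64*127/130938 = -4064/65469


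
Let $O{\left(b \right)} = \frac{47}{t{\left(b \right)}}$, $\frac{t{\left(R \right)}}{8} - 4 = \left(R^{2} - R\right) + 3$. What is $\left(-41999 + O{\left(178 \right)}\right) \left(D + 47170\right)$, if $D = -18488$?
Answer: $- \frac{151844169390509}{126052} \approx -1.2046 \cdot 10^{9}$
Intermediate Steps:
$t{\left(R \right)} = 56 - 8 R + 8 R^{2}$ ($t{\left(R \right)} = 32 + 8 \left(\left(R^{2} - R\right) + 3\right) = 32 + 8 \left(3 + R^{2} - R\right) = 32 + \left(24 - 8 R + 8 R^{2}\right) = 56 - 8 R + 8 R^{2}$)
$O{\left(b \right)} = \frac{47}{56 - 8 b + 8 b^{2}}$
$\left(-41999 + O{\left(178 \right)}\right) \left(D + 47170\right) = \left(-41999 + \frac{47}{8 \left(7 + 178^{2} - 178\right)}\right) \left(-18488 + 47170\right) = \left(-41999 + \frac{47}{8 \left(7 + 31684 - 178\right)}\right) 28682 = \left(-41999 + \frac{47}{8 \cdot 31513}\right) 28682 = \left(-41999 + \frac{47}{8} \cdot \frac{1}{31513}\right) 28682 = \left(-41999 + \frac{47}{252104}\right) 28682 = \left(- \frac{10588115849}{252104}\right) 28682 = - \frac{151844169390509}{126052}$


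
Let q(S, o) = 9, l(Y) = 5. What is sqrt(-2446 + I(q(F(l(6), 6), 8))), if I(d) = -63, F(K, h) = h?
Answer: I*sqrt(2509) ≈ 50.09*I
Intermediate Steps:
sqrt(-2446 + I(q(F(l(6), 6), 8))) = sqrt(-2446 - 63) = sqrt(-2509) = I*sqrt(2509)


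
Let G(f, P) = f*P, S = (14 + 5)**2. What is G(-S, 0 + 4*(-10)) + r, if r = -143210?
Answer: -128770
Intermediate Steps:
S = 361 (S = 19**2 = 361)
G(f, P) = P*f
G(-S, 0 + 4*(-10)) + r = (0 + 4*(-10))*(-1*361) - 143210 = (0 - 40)*(-361) - 143210 = -40*(-361) - 143210 = 14440 - 143210 = -128770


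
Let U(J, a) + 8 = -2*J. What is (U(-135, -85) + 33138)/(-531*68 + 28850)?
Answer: -16700/3629 ≈ -4.6018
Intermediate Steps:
U(J, a) = -8 - 2*J
(U(-135, -85) + 33138)/(-531*68 + 28850) = ((-8 - 2*(-135)) + 33138)/(-531*68 + 28850) = ((-8 + 270) + 33138)/(-36108 + 28850) = (262 + 33138)/(-7258) = 33400*(-1/7258) = -16700/3629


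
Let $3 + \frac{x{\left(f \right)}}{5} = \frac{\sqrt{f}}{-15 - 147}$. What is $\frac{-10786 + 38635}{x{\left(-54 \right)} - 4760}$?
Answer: $- \frac{2585111274}{443244151} + \frac{250641 i \sqrt{6}}{2216220755} \approx -5.8323 + 0.00027702 i$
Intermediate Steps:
$x{\left(f \right)} = -15 - \frac{5 \sqrt{f}}{162}$ ($x{\left(f \right)} = -15 + 5 \frac{\sqrt{f}}{-15 - 147} = -15 + 5 \frac{\sqrt{f}}{-162} = -15 + 5 \left(- \frac{\sqrt{f}}{162}\right) = -15 - \frac{5 \sqrt{f}}{162}$)
$\frac{-10786 + 38635}{x{\left(-54 \right)} - 4760} = \frac{-10786 + 38635}{\left(-15 - \frac{5 \sqrt{-54}}{162}\right) - 4760} = \frac{27849}{\left(-15 - \frac{5 \cdot 3 i \sqrt{6}}{162}\right) - 4760} = \frac{27849}{\left(-15 - \frac{5 i \sqrt{6}}{54}\right) - 4760} = \frac{27849}{-4775 - \frac{5 i \sqrt{6}}{54}}$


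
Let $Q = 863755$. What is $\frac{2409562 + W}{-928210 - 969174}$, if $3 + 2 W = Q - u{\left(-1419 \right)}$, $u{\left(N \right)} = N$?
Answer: $- \frac{5684295}{3794768} \approx -1.4979$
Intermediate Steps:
$W = \frac{865171}{2}$ ($W = - \frac{3}{2} + \frac{863755 - -1419}{2} = - \frac{3}{2} + \frac{863755 + 1419}{2} = - \frac{3}{2} + \frac{1}{2} \cdot 865174 = - \frac{3}{2} + 432587 = \frac{865171}{2} \approx 4.3259 \cdot 10^{5}$)
$\frac{2409562 + W}{-928210 - 969174} = \frac{2409562 + \frac{865171}{2}}{-928210 - 969174} = \frac{5684295}{2 \left(-1897384\right)} = \frac{5684295}{2} \left(- \frac{1}{1897384}\right) = - \frac{5684295}{3794768}$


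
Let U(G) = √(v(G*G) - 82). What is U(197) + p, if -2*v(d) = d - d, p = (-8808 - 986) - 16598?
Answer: -26392 + I*√82 ≈ -26392.0 + 9.0554*I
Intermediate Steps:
p = -26392 (p = -9794 - 16598 = -26392)
v(d) = 0 (v(d) = -(d - d)/2 = -½*0 = 0)
U(G) = I*√82 (U(G) = √(0 - 82) = √(-82) = I*√82)
U(197) + p = I*√82 - 26392 = -26392 + I*√82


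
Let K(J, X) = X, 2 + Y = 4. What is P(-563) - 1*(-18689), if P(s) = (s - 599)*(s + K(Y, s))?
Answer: 1327101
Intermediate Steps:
Y = 2 (Y = -2 + 4 = 2)
P(s) = 2*s*(-599 + s) (P(s) = (s - 599)*(s + s) = (-599 + s)*(2*s) = 2*s*(-599 + s))
P(-563) - 1*(-18689) = 2*(-563)*(-599 - 563) - 1*(-18689) = 2*(-563)*(-1162) + 18689 = 1308412 + 18689 = 1327101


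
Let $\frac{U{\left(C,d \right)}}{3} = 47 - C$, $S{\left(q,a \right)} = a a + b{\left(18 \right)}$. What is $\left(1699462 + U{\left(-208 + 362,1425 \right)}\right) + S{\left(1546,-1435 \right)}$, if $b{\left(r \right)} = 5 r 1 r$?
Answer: $3759986$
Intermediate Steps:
$b{\left(r \right)} = 5 r^{2}$ ($b{\left(r \right)} = 5 r r = 5 r^{2}$)
$S{\left(q,a \right)} = 1620 + a^{2}$ ($S{\left(q,a \right)} = a a + 5 \cdot 18^{2} = a^{2} + 5 \cdot 324 = a^{2} + 1620 = 1620 + a^{2}$)
$U{\left(C,d \right)} = 141 - 3 C$ ($U{\left(C,d \right)} = 3 \left(47 - C\right) = 141 - 3 C$)
$\left(1699462 + U{\left(-208 + 362,1425 \right)}\right) + S{\left(1546,-1435 \right)} = \left(1699462 + \left(141 - 3 \left(-208 + 362\right)\right)\right) + \left(1620 + \left(-1435\right)^{2}\right) = \left(1699462 + \left(141 - 462\right)\right) + \left(1620 + 2059225\right) = \left(1699462 + \left(141 - 462\right)\right) + 2060845 = \left(1699462 - 321\right) + 2060845 = 1699141 + 2060845 = 3759986$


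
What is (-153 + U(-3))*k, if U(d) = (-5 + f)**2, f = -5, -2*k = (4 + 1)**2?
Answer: 1325/2 ≈ 662.50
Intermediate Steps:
k = -25/2 (k = -(4 + 1)**2/2 = -1/2*5**2 = -1/2*25 = -25/2 ≈ -12.500)
U(d) = 100 (U(d) = (-5 - 5)**2 = (-10)**2 = 100)
(-153 + U(-3))*k = (-153 + 100)*(-25/2) = -53*(-25/2) = 1325/2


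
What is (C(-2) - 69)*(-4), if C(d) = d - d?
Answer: 276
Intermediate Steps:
C(d) = 0
(C(-2) - 69)*(-4) = (0 - 69)*(-4) = -69*(-4) = 276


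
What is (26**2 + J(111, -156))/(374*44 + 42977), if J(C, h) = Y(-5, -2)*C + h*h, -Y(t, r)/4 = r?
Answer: 25900/59433 ≈ 0.43578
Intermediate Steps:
Y(t, r) = -4*r
J(C, h) = h**2 + 8*C (J(C, h) = (-4*(-2))*C + h*h = 8*C + h**2 = h**2 + 8*C)
(26**2 + J(111, -156))/(374*44 + 42977) = (26**2 + ((-156)**2 + 8*111))/(374*44 + 42977) = (676 + (24336 + 888))/(16456 + 42977) = (676 + 25224)/59433 = 25900*(1/59433) = 25900/59433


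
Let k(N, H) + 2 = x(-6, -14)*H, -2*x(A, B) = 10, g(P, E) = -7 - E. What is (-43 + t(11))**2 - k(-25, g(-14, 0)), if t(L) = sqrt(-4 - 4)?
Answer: 1808 - 172*I*sqrt(2) ≈ 1808.0 - 243.24*I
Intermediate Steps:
x(A, B) = -5 (x(A, B) = -1/2*10 = -5)
k(N, H) = -2 - 5*H
t(L) = 2*I*sqrt(2) (t(L) = sqrt(-8) = 2*I*sqrt(2))
(-43 + t(11))**2 - k(-25, g(-14, 0)) = (-43 + 2*I*sqrt(2))**2 - (-2 - 5*(-7 - 1*0)) = (-43 + 2*I*sqrt(2))**2 - (-2 - 5*(-7 + 0)) = (-43 + 2*I*sqrt(2))**2 - (-2 - 5*(-7)) = (-43 + 2*I*sqrt(2))**2 - (-2 + 35) = (-43 + 2*I*sqrt(2))**2 - 1*33 = (-43 + 2*I*sqrt(2))**2 - 33 = -33 + (-43 + 2*I*sqrt(2))**2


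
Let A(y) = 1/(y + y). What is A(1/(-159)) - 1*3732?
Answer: -7623/2 ≈ -3811.5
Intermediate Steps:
A(y) = 1/(2*y)
A(1/(-159)) - 1*3732 = 1/(2*(1/(-159))) - 1*3732 = 1/(2*(-1/159)) - 3732 = (½)*(-159) - 3732 = -159/2 - 3732 = -7623/2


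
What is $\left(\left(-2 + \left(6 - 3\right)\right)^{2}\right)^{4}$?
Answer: $1$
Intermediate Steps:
$\left(\left(-2 + \left(6 - 3\right)\right)^{2}\right)^{4} = \left(\left(-2 + 3\right)^{2}\right)^{4} = \left(1^{2}\right)^{4} = 1^{4} = 1$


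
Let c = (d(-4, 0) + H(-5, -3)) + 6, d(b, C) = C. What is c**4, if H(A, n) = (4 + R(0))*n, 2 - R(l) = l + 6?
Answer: 1296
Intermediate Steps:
R(l) = -4 - l (R(l) = 2 - (l + 6) = 2 - (6 + l) = 2 + (-6 - l) = -4 - l)
H(A, n) = 0 (H(A, n) = (4 + (-4 - 1*0))*n = (4 + (-4 + 0))*n = (4 - 4)*n = 0*n = 0)
c = 6 (c = (0 + 0) + 6 = 0 + 6 = 6)
c**4 = 6**4 = 1296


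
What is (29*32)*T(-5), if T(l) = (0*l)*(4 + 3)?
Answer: 0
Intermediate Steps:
T(l) = 0 (T(l) = 0*7 = 0)
(29*32)*T(-5) = (29*32)*0 = 928*0 = 0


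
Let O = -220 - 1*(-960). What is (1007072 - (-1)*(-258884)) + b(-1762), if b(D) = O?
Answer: 748928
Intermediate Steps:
O = 740 (O = -220 + 960 = 740)
b(D) = 740
(1007072 - (-1)*(-258884)) + b(-1762) = (1007072 - (-1)*(-258884)) + 740 = (1007072 - 1*258884) + 740 = (1007072 - 258884) + 740 = 748188 + 740 = 748928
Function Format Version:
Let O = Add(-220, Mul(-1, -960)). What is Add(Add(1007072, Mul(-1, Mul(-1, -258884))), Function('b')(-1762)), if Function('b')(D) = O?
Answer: 748928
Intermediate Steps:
O = 740 (O = Add(-220, 960) = 740)
Function('b')(D) = 740
Add(Add(1007072, Mul(-1, Mul(-1, -258884))), Function('b')(-1762)) = Add(Add(1007072, Mul(-1, Mul(-1, -258884))), 740) = Add(Add(1007072, Mul(-1, 258884)), 740) = Add(Add(1007072, -258884), 740) = Add(748188, 740) = 748928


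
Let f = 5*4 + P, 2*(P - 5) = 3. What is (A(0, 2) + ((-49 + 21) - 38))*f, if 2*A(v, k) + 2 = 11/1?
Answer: -6519/4 ≈ -1629.8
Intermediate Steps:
P = 13/2 (P = 5 + (1/2)*3 = 5 + 3/2 = 13/2 ≈ 6.5000)
A(v, k) = 9/2 (A(v, k) = -1 + (11/1)/2 = -1 + (11*1)/2 = -1 + (1/2)*11 = -1 + 11/2 = 9/2)
f = 53/2 (f = 5*4 + 13/2 = 20 + 13/2 = 53/2 ≈ 26.500)
(A(0, 2) + ((-49 + 21) - 38))*f = (9/2 + ((-49 + 21) - 38))*(53/2) = (9/2 + (-28 - 38))*(53/2) = (9/2 - 66)*(53/2) = -123/2*53/2 = -6519/4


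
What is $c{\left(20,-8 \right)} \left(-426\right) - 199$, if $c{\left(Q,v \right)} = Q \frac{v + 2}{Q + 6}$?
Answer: $\frac{22973}{13} \approx 1767.2$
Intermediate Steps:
$c{\left(Q,v \right)} = \frac{Q \left(2 + v\right)}{6 + Q}$ ($c{\left(Q,v \right)} = Q \frac{2 + v}{6 + Q} = \frac{Q \left(2 + v\right)}{6 + Q}$)
$c{\left(20,-8 \right)} \left(-426\right) - 199 = \frac{20 \left(2 - 8\right)}{6 + 20} \left(-426\right) - 199 = 20 \cdot \frac{1}{26} \left(-6\right) \left(-426\right) - 199 = \left(- \frac{60}{13}\right) \left(-426\right) - 199 = \frac{25560}{13} - 199 = \frac{22973}{13}$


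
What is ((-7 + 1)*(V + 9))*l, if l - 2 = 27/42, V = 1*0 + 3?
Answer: -1332/7 ≈ -190.29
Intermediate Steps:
V = 3 (V = 0 + 3 = 3)
l = 37/14 (l = 2 + 27/42 = 2 + 27*(1/42) = 2 + 9/14 = 37/14 ≈ 2.6429)
((-7 + 1)*(V + 9))*l = ((-7 + 1)*(3 + 9))*(37/14) = -6*12*(37/14) = -72*37/14 = -1332/7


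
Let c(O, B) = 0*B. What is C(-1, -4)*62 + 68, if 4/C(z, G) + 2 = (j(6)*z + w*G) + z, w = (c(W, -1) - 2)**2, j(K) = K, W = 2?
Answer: 1452/25 ≈ 58.080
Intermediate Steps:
c(O, B) = 0
w = 4 (w = (0 - 2)**2 = (-2)**2 = 4)
C(z, G) = 4/(-2 + 4*G + 7*z) (C(z, G) = 4/(-2 + ((6*z + 4*G) + z)) = 4/(-2 + ((4*G + 6*z) + z)) = 4/(-2 + (4*G + 7*z)) = 4/(-2 + 4*G + 7*z))
C(-1, -4)*62 + 68 = (4/(-2 + 4*(-4) + 7*(-1)))*62 + 68 = (4/(-2 - 16 - 7))*62 + 68 = (4/(-25))*62 + 68 = (4*(-1/25))*62 + 68 = -4/25*62 + 68 = -248/25 + 68 = 1452/25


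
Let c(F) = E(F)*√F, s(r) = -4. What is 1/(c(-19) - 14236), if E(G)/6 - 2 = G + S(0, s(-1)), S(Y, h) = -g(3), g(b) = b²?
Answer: I/(4*(-3559*I + 39*√19)) ≈ -7.0085e-5 + 3.3476e-6*I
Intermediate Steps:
S(Y, h) = -9 (S(Y, h) = -1*3² = -1*9 = -9)
E(G) = -42 + 6*G (E(G) = 12 + 6*(G - 9) = 12 + 6*(-9 + G) = 12 + (-54 + 6*G) = -42 + 6*G)
c(F) = √F*(-42 + 6*F) (c(F) = (-42 + 6*F)*√F = √F*(-42 + 6*F))
1/(c(-19) - 14236) = 1/(6*√(-19)*(-7 - 19) - 14236) = 1/(6*(I*√19)*(-26) - 14236) = 1/(-156*I*√19 - 14236) = 1/(-14236 - 156*I*√19)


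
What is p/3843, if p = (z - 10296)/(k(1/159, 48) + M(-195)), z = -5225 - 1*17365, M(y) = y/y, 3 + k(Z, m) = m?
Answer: -261/1403 ≈ -0.18603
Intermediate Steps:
k(Z, m) = -3 + m
M(y) = 1
z = -22590 (z = -5225 - 17365 = -22590)
p = -16443/23 (p = (-22590 - 10296)/((-3 + 48) + 1) = -32886/(45 + 1) = -32886/46 = -32886*1/46 = -16443/23 ≈ -714.91)
p/3843 = -16443/23/3843 = -16443/23*1/3843 = -261/1403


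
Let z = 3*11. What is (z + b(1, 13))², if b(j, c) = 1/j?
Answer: 1156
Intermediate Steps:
z = 33
(z + b(1, 13))² = (33 + 1/1)² = (33 + 1)² = 34² = 1156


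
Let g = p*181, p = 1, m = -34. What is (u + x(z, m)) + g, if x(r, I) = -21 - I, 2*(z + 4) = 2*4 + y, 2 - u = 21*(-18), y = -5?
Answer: 574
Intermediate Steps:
u = 380 (u = 2 - 21*(-18) = 2 - 1*(-378) = 2 + 378 = 380)
z = -5/2 (z = -4 + (2*4 - 5)/2 = -4 + (8 - 5)/2 = -4 + (½)*3 = -4 + 3/2 = -5/2 ≈ -2.5000)
g = 181 (g = 1*181 = 181)
(u + x(z, m)) + g = (380 + (-21 - 1*(-34))) + 181 = (380 + (-21 + 34)) + 181 = (380 + 13) + 181 = 393 + 181 = 574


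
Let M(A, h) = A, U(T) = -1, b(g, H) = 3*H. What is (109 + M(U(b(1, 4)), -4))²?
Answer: 11664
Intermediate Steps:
(109 + M(U(b(1, 4)), -4))² = (109 - 1)² = 108² = 11664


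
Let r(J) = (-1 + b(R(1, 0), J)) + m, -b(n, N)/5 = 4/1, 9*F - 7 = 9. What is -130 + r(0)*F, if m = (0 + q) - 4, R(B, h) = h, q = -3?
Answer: -1618/9 ≈ -179.78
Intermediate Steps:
F = 16/9 (F = 7/9 + (⅑)*9 = 7/9 + 1 = 16/9 ≈ 1.7778)
b(n, N) = -20 (b(n, N) = -20/1 = -20)
m = -7 (m = (0 - 3) - 4 = -3 - 4 = -7)
r(J) = -28 (r(J) = (-1 - 20) - 7 = -21 - 7 = -28)
-130 + r(0)*F = -130 - 28*16/9 = -130 - 448/9 = -1618/9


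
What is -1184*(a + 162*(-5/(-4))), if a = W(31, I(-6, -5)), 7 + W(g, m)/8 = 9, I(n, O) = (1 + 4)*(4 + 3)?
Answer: -258704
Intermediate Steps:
I(n, O) = 35 (I(n, O) = 5*7 = 35)
W(g, m) = 16 (W(g, m) = -56 + 8*9 = -56 + 72 = 16)
a = 16
-1184*(a + 162*(-5/(-4))) = -1184*(16 + 162*(-5/(-4))) = -1184*(16 + 162*(-5*(-1/4))) = -1184*(16 + 162*(5/4)) = -1184*(16 + 405/2) = -1184*437/2 = -258704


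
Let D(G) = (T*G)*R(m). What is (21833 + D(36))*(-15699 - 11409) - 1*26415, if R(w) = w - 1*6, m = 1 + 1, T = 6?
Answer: -568454067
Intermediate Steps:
m = 2
R(w) = -6 + w (R(w) = w - 6 = -6 + w)
D(G) = -24*G (D(G) = (6*G)*(-6 + 2) = (6*G)*(-4) = -24*G)
(21833 + D(36))*(-15699 - 11409) - 1*26415 = (21833 - 24*36)*(-15699 - 11409) - 1*26415 = (21833 - 864)*(-27108) - 26415 = 20969*(-27108) - 26415 = -568427652 - 26415 = -568454067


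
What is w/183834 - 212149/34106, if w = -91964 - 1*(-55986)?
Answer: -20113632467/3134921202 ≈ -6.4160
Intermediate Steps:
w = -35978 (w = -91964 + 55986 = -35978)
w/183834 - 212149/34106 = -35978/183834 - 212149/34106 = -35978*1/183834 - 212149*1/34106 = -17989/91917 - 212149/34106 = -20113632467/3134921202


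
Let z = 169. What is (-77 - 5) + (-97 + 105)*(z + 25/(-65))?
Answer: 16470/13 ≈ 1266.9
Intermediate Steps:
(-77 - 5) + (-97 + 105)*(z + 25/(-65)) = (-77 - 5) + (-97 + 105)*(169 + 25/(-65)) = -82 + 8*(169 + 25*(-1/65)) = -82 + 8*(169 - 5/13) = -82 + 8*(2192/13) = -82 + 17536/13 = 16470/13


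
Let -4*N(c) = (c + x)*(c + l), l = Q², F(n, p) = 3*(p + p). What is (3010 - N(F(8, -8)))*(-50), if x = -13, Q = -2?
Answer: -184050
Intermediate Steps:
F(n, p) = 6*p (F(n, p) = 3*(2*p) = 6*p)
l = 4 (l = (-2)² = 4)
N(c) = -(-13 + c)*(4 + c)/4 (N(c) = -(c - 13)*(c + 4)/4 = -(-13 + c)*(4 + c)/4)
(3010 - N(F(8, -8)))*(-50) = (3010 - (13 - (6*(-8))²/4 + 9*(6*(-8))/4))*(-50) = (3010 - (13 - ¼*(-48)² + (9/4)*(-48)))*(-50) = (3010 - (13 - ¼*2304 - 108))*(-50) = (3010 - (13 - 576 - 108))*(-50) = (3010 - 1*(-671))*(-50) = (3010 + 671)*(-50) = 3681*(-50) = -184050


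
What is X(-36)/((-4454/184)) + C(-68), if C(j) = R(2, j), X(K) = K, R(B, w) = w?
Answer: -148124/2227 ≈ -66.513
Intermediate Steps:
C(j) = j
X(-36)/((-4454/184)) + C(-68) = -36/((-4454/184)) - 68 = -36/((-4454*1/184)) - 68 = -36/(-2227/92) - 68 = -36*(-92/2227) - 68 = 3312/2227 - 68 = -148124/2227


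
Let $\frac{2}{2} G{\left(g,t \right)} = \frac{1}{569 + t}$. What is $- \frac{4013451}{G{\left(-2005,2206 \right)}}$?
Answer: $-11137326525$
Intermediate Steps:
$G{\left(g,t \right)} = \frac{1}{569 + t}$
$- \frac{4013451}{G{\left(-2005,2206 \right)}} = - \frac{4013451}{\frac{1}{569 + 2206}} = - \frac{4013451}{\frac{1}{2775}} = - 4013451 \frac{1}{\frac{1}{2775}} = \left(-4013451\right) 2775 = -11137326525$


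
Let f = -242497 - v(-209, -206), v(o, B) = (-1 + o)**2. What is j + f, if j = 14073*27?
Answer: 93374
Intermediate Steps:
j = 379971
f = -286597 (f = -242497 - (-1 - 209)**2 = -242497 - 1*(-210)**2 = -242497 - 1*44100 = -242497 - 44100 = -286597)
j + f = 379971 - 286597 = 93374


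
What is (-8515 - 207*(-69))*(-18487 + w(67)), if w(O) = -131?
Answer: -107388624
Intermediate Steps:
(-8515 - 207*(-69))*(-18487 + w(67)) = (-8515 - 207*(-69))*(-18487 - 131) = (-8515 + 14283)*(-18618) = 5768*(-18618) = -107388624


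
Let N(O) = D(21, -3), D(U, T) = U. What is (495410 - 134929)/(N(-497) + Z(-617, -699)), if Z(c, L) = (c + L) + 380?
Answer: -360481/915 ≈ -393.97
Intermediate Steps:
N(O) = 21
Z(c, L) = 380 + L + c (Z(c, L) = (L + c) + 380 = 380 + L + c)
(495410 - 134929)/(N(-497) + Z(-617, -699)) = (495410 - 134929)/(21 + (380 - 699 - 617)) = 360481/(21 - 936) = 360481/(-915) = 360481*(-1/915) = -360481/915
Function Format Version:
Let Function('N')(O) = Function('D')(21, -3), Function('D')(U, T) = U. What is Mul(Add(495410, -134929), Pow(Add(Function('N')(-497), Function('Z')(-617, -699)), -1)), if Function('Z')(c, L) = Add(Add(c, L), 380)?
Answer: Rational(-360481, 915) ≈ -393.97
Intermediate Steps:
Function('N')(O) = 21
Function('Z')(c, L) = Add(380, L, c) (Function('Z')(c, L) = Add(Add(L, c), 380) = Add(380, L, c))
Mul(Add(495410, -134929), Pow(Add(Function('N')(-497), Function('Z')(-617, -699)), -1)) = Mul(Add(495410, -134929), Pow(Add(21, Add(380, -699, -617)), -1)) = Mul(360481, Pow(Add(21, -936), -1)) = Mul(360481, Pow(-915, -1)) = Mul(360481, Rational(-1, 915)) = Rational(-360481, 915)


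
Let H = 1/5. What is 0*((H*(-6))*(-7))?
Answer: 0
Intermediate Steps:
H = ⅕ ≈ 0.20000
0*((H*(-6))*(-7)) = 0*(((⅕)*(-6))*(-7)) = 0*(-6/5*(-7)) = 0*(42/5) = 0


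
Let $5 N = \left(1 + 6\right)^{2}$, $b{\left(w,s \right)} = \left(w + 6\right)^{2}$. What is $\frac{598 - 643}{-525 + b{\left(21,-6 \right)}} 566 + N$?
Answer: $- \frac{19559}{170} \approx -115.05$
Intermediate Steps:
$b{\left(w,s \right)} = \left(6 + w\right)^{2}$
$N = \frac{49}{5}$ ($N = \frac{\left(1 + 6\right)^{2}}{5} = \frac{7^{2}}{5} = \frac{1}{5} \cdot 49 = \frac{49}{5} \approx 9.8$)
$\frac{598 - 643}{-525 + b{\left(21,-6 \right)}} 566 + N = \frac{598 - 643}{-525 + \left(6 + 21\right)^{2}} \cdot 566 + \frac{49}{5} = - \frac{45}{-525 + 27^{2}} \cdot 566 + \frac{49}{5} = - \frac{45}{-525 + 729} \cdot 566 + \frac{49}{5} = - \frac{45}{204} \cdot 566 + \frac{49}{5} = \left(-45\right) \frac{1}{204} \cdot 566 + \frac{49}{5} = \left(- \frac{15}{68}\right) 566 + \frac{49}{5} = - \frac{4245}{34} + \frac{49}{5} = - \frac{19559}{170}$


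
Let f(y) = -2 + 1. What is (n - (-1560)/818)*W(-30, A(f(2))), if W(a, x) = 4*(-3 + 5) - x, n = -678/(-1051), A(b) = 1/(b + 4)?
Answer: 8410962/429859 ≈ 19.567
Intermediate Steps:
f(y) = -1
A(b) = 1/(4 + b)
n = 678/1051 (n = -678*(-1/1051) = 678/1051 ≈ 0.64510)
W(a, x) = 8 - x (W(a, x) = 4*2 - x = 8 - x)
(n - (-1560)/818)*W(-30, A(f(2))) = (678/1051 - (-1560)/818)*(8 - 1/(4 - 1)) = (678/1051 - (-1560)/818)*(8 - 1/3) = (678/1051 - 1*(-780/409))*(8 - 1*⅓) = (678/1051 + 780/409)*(8 - ⅓) = (1097082/429859)*(23/3) = 8410962/429859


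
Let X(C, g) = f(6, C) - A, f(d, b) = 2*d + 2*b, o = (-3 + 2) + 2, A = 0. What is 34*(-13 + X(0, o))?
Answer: -34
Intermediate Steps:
o = 1 (o = -1 + 2 = 1)
f(d, b) = 2*b + 2*d
X(C, g) = 12 + 2*C (X(C, g) = (2*C + 2*6) - 1*0 = (2*C + 12) + 0 = (12 + 2*C) + 0 = 12 + 2*C)
34*(-13 + X(0, o)) = 34*(-13 + (12 + 2*0)) = 34*(-13 + (12 + 0)) = 34*(-13 + 12) = 34*(-1) = -34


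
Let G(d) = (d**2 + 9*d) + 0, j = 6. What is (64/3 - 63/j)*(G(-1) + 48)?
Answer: 1300/3 ≈ 433.33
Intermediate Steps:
G(d) = d**2 + 9*d
(64/3 - 63/j)*(G(-1) + 48) = (64/3 - 63/6)*(-(9 - 1) + 48) = (64*(1/3) - 63*1/6)*(-1*8 + 48) = (64/3 - 21/2)*(-8 + 48) = (65/6)*40 = 1300/3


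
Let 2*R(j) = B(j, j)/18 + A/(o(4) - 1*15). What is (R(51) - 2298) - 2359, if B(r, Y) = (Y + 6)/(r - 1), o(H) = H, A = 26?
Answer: -30743791/6600 ≈ -4658.1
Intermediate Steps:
B(r, Y) = (6 + Y)/(-1 + r)
R(j) = -13/11 + (6 + j)/(36*(-1 + j)) (R(j) = (((6 + j)/(-1 + j))/18 + 26/(4 - 1*15))/2 = (((6 + j)/(-1 + j))*(1/18) + 26/(4 - 15))/2 = ((6 + j)/(18*(-1 + j)) + 26/(-11))/2 = ((6 + j)/(18*(-1 + j)) + 26*(-1/11))/2 = ((6 + j)/(18*(-1 + j)) - 26/11)/2 = (-26/11 + (6 + j)/(18*(-1 + j)))/2 = -13/11 + (6 + j)/(36*(-1 + j)))
(R(51) - 2298) - 2359 = ((534 - 457*51)/(396*(-1 + 51)) - 2298) - 2359 = ((1/396)*(534 - 23307)/50 - 2298) - 2359 = ((1/396)*(1/50)*(-22773) - 2298) - 2359 = (-7591/6600 - 2298) - 2359 = -15174391/6600 - 2359 = -30743791/6600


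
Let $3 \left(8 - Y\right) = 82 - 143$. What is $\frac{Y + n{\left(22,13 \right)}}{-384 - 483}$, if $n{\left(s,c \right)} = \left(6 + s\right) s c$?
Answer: $- \frac{24109}{2601} \approx -9.2691$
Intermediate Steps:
$n{\left(s,c \right)} = c s \left(6 + s\right)$ ($n{\left(s,c \right)} = \left(6 + s\right) c s = c s \left(6 + s\right)$)
$Y = \frac{85}{3}$ ($Y = 8 - \frac{82 - 143}{3} = 8 - - \frac{61}{3} = 8 + \frac{61}{3} = \frac{85}{3} \approx 28.333$)
$\frac{Y + n{\left(22,13 \right)}}{-384 - 483} = \frac{\frac{85}{3} + 13 \cdot 22 \left(6 + 22\right)}{-384 - 483} = \frac{\frac{85}{3} + 13 \cdot 22 \cdot 28}{-867} = \left(\frac{85}{3} + 8008\right) \left(- \frac{1}{867}\right) = \frac{24109}{3} \left(- \frac{1}{867}\right) = - \frac{24109}{2601}$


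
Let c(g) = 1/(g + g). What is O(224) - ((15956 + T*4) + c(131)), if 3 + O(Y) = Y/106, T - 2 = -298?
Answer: -205136359/13886 ≈ -14773.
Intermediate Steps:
T = -296 (T = 2 - 298 = -296)
c(g) = 1/(2*g)
O(Y) = -3 + Y/106
O(224) - ((15956 + T*4) + c(131)) = (-3 + (1/106)*224) - ((15956 - 296*4) + (½)/131) = (-3 + 112/53) - ((15956 - 1184) + (½)*(1/131)) = -47/53 - (14772 + 1/262) = -47/53 - 1*3870265/262 = -47/53 - 3870265/262 = -205136359/13886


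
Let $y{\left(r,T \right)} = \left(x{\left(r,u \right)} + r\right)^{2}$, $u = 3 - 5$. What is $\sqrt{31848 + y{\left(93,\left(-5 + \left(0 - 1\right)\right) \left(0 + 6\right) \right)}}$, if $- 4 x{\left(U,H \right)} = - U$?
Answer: $\frac{\sqrt{725793}}{4} \approx 212.98$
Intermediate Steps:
$u = -2$
$x{\left(U,H \right)} = \frac{U}{4}$ ($x{\left(U,H \right)} = - \frac{\left(-1\right) U}{4} = \frac{U}{4}$)
$y{\left(r,T \right)} = \frac{25 r^{2}}{16}$ ($y{\left(r,T \right)} = \left(\frac{r}{4} + r\right)^{2} = \left(\frac{5 r}{4}\right)^{2} = \frac{25 r^{2}}{16}$)
$\sqrt{31848 + y{\left(93,\left(-5 + \left(0 - 1\right)\right) \left(0 + 6\right) \right)}} = \sqrt{31848 + \frac{25 \cdot 93^{2}}{16}} = \sqrt{31848 + \frac{25}{16} \cdot 8649} = \sqrt{31848 + \frac{216225}{16}} = \sqrt{\frac{725793}{16}} = \frac{\sqrt{725793}}{4}$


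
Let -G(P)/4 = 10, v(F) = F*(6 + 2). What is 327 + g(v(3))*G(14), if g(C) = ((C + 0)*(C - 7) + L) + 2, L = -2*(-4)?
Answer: -16393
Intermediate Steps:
L = 8
v(F) = 8*F (v(F) = F*8 = 8*F)
G(P) = -40 (G(P) = -4*10 = -40)
g(C) = 10 + C*(-7 + C) (g(C) = ((C + 0)*(C - 7) + 8) + 2 = (C*(-7 + C) + 8) + 2 = (8 + C*(-7 + C)) + 2 = 10 + C*(-7 + C))
327 + g(v(3))*G(14) = 327 + (10 + (8*3)² - 56*3)*(-40) = 327 + (10 + 24² - 7*24)*(-40) = 327 + (10 + 576 - 168)*(-40) = 327 + 418*(-40) = 327 - 16720 = -16393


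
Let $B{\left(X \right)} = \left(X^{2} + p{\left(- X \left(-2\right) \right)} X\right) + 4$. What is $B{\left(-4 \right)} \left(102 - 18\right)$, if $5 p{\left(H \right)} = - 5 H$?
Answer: $-1008$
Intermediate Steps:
$p{\left(H \right)} = - H$ ($p{\left(H \right)} = \frac{\left(-5\right) H}{5} = - H$)
$B{\left(X \right)} = 4 - X^{2}$ ($B{\left(X \right)} = \left(X^{2} + - - X \left(-2\right) X\right) + 4 = \left(X^{2} + - 2 X X\right) + 4 = \left(X^{2} - 2 X^{2}\right) + 4 = - X^{2} + 4 = 4 - X^{2}$)
$B{\left(-4 \right)} \left(102 - 18\right) = \left(4 - \left(-4\right)^{2}\right) \left(102 - 18\right) = \left(4 - 16\right) 84 = \left(-12\right) 84 = -1008$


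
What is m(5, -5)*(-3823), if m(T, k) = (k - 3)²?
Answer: -244672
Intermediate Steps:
m(T, k) = (-3 + k)²
m(5, -5)*(-3823) = (-3 - 5)²*(-3823) = (-8)²*(-3823) = 64*(-3823) = -244672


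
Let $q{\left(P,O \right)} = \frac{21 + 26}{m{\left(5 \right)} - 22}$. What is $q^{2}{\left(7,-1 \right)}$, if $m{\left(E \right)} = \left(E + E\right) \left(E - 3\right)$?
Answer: $\frac{2209}{4} \approx 552.25$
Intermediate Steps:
$m{\left(E \right)} = 2 E \left(-3 + E\right)$
$q{\left(P,O \right)} = - \frac{47}{2}$ ($q{\left(P,O \right)} = \frac{21 + 26}{2 \cdot 5 \left(-3 + 5\right) - 22} = \frac{47}{2 \cdot 5 \cdot 2 - 22} = \frac{47}{20 - 22} = \frac{47}{-2} = 47 \left(- \frac{1}{2}\right) = - \frac{47}{2}$)
$q^{2}{\left(7,-1 \right)} = \left(- \frac{47}{2}\right)^{2} = \frac{2209}{4}$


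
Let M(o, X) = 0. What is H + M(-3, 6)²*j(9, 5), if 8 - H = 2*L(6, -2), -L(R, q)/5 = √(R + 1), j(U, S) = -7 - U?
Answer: 8 + 10*√7 ≈ 34.458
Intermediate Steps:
L(R, q) = -5*√(1 + R) (L(R, q) = -5*√(R + 1) = -5*√(1 + R))
H = 8 + 10*√7 (H = 8 - 2*(-5*√(1 + 6)) = 8 - 2*(-5*√7) = 8 - (-10)*√7 = 8 + 10*√7 ≈ 34.458)
H + M(-3, 6)²*j(9, 5) = (8 + 10*√7) + 0²*(-7 - 1*9) = (8 + 10*√7) + 0*(-7 - 9) = (8 + 10*√7) + 0*(-16) = (8 + 10*√7) + 0 = 8 + 10*√7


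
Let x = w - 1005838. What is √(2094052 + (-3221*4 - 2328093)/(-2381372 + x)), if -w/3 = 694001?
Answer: √62637905260064174289/5469213 ≈ 1447.1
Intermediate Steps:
w = -2082003 (w = -3*694001 = -2082003)
x = -3087841 (x = -2082003 - 1005838 = -3087841)
√(2094052 + (-3221*4 - 2328093)/(-2381372 + x)) = √(2094052 + (-3221*4 - 2328093)/(-2381372 - 3087841)) = √(2094052 + (-12884 - 2328093)/(-5469213)) = √(2094052 - 2340977*(-1/5469213)) = √(2094052 + 2340977/5469213) = √(11452818762053/5469213) = √62637905260064174289/5469213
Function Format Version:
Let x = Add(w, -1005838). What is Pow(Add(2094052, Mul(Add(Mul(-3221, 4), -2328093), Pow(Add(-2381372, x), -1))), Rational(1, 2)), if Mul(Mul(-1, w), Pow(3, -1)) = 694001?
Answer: Mul(Rational(1, 5469213), Pow(62637905260064174289, Rational(1, 2))) ≈ 1447.1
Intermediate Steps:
w = -2082003 (w = Mul(-3, 694001) = -2082003)
x = -3087841 (x = Add(-2082003, -1005838) = -3087841)
Pow(Add(2094052, Mul(Add(Mul(-3221, 4), -2328093), Pow(Add(-2381372, x), -1))), Rational(1, 2)) = Pow(Add(2094052, Mul(Add(Mul(-3221, 4), -2328093), Pow(Add(-2381372, -3087841), -1))), Rational(1, 2)) = Pow(Add(2094052, Mul(Add(-12884, -2328093), Pow(-5469213, -1))), Rational(1, 2)) = Pow(Add(2094052, Mul(-2340977, Rational(-1, 5469213))), Rational(1, 2)) = Pow(Add(2094052, Rational(2340977, 5469213)), Rational(1, 2)) = Pow(Rational(11452818762053, 5469213), Rational(1, 2)) = Mul(Rational(1, 5469213), Pow(62637905260064174289, Rational(1, 2)))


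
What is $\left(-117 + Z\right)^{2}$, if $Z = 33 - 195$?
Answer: $77841$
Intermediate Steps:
$Z = -162$ ($Z = 33 - 195 = -162$)
$\left(-117 + Z\right)^{2} = \left(-117 - 162\right)^{2} = \left(-279\right)^{2} = 77841$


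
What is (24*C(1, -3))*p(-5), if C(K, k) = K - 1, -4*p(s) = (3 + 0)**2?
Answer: 0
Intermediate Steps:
p(s) = -9/4 (p(s) = -(3 + 0)**2/4 = -1/4*3**2 = -1/4*9 = -9/4)
C(K, k) = -1 + K
(24*C(1, -3))*p(-5) = (24*(-1 + 1))*(-9/4) = (24*0)*(-9/4) = 0*(-9/4) = 0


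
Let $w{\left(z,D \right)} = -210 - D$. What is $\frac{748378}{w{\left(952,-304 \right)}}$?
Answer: $\frac{374189}{47} \approx 7961.5$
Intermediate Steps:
$\frac{748378}{w{\left(952,-304 \right)}} = \frac{748378}{-210 - -304} = \frac{748378}{-210 + 304} = \frac{748378}{94} = 748378 \cdot \frac{1}{94} = \frac{374189}{47}$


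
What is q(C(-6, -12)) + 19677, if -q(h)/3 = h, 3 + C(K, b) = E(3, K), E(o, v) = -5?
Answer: 19701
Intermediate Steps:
C(K, b) = -8 (C(K, b) = -3 - 5 = -8)
q(h) = -3*h
q(C(-6, -12)) + 19677 = -3*(-8) + 19677 = 24 + 19677 = 19701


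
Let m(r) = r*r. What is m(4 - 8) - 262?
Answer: -246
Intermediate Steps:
m(r) = r²
m(4 - 8) - 262 = (4 - 8)² - 262 = (-4)² - 262 = 16 - 262 = -246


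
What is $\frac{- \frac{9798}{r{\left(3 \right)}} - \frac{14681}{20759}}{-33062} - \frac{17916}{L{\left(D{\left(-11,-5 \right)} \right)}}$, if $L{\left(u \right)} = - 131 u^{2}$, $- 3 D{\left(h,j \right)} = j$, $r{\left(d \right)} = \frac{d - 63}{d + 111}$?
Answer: $\frac{54700830537341}{1123872019975} \approx 48.672$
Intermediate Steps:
$r{\left(d \right)} = \frac{-63 + d}{111 + d}$
$D{\left(h,j \right)} = - \frac{j}{3}$
$\frac{- \frac{9798}{r{\left(3 \right)}} - \frac{14681}{20759}}{-33062} - \frac{17916}{L{\left(D{\left(-11,-5 \right)} \right)}} = \frac{- \frac{9798}{\frac{1}{111 + 3} \left(-63 + 3\right)} - \frac{14681}{20759}}{-33062} - \frac{17916}{\left(-131\right) \left(\left(- \frac{1}{3}\right) \left(-5\right)\right)^{2}} = \left(- \frac{9798}{\frac{1}{114} \left(-60\right)} - \frac{14681}{20759}\right) \left(- \frac{1}{33062}\right) - \frac{17916}{\left(-131\right) \left(\frac{5}{3}\right)^{2}} = \left(- \frac{9798}{\frac{1}{114} \left(-60\right)} - \frac{14681}{20759}\right) \left(- \frac{1}{33062}\right) - \frac{17916}{\left(-131\right) \frac{25}{9}} = \left(- \frac{9798}{- \frac{10}{19}} - \frac{14681}{20759}\right) \left(- \frac{1}{33062}\right) - \frac{17916}{- \frac{3275}{9}} = \left(\left(-9798\right) \left(- \frac{19}{10}\right) - \frac{14681}{20759}\right) \left(- \frac{1}{33062}\right) - - \frac{161244}{3275} = \left(\frac{93081}{5} - \frac{14681}{20759}\right) \left(- \frac{1}{33062}\right) + \frac{161244}{3275} = \frac{1932195074}{103795} \left(- \frac{1}{33062}\right) + \frac{161244}{3275} = - \frac{966097537}{1715835145} + \frac{161244}{3275} = \frac{54700830537341}{1123872019975}$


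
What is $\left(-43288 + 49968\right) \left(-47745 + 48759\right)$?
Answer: $6773520$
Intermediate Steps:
$\left(-43288 + 49968\right) \left(-47745 + 48759\right) = 6680 \cdot 1014 = 6773520$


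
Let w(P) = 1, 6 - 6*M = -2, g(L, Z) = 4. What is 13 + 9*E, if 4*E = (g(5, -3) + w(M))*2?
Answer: 71/2 ≈ 35.500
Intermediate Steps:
M = 4/3 (M = 1 - 1/6*(-2) = 1 + 1/3 = 4/3 ≈ 1.3333)
E = 5/2 (E = ((4 + 1)*2)/4 = (5*2)/4 = (1/4)*10 = 5/2 ≈ 2.5000)
13 + 9*E = 13 + 9*(5/2) = 13 + 45/2 = 71/2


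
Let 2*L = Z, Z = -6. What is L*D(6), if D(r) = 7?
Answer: -21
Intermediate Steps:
L = -3 (L = (1/2)*(-6) = -3)
L*D(6) = -3*7 = -21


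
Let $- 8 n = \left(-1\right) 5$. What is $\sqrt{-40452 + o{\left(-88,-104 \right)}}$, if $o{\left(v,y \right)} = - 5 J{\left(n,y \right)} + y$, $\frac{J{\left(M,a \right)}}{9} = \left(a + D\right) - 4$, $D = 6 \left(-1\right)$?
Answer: $i \sqrt{35426} \approx 188.22 i$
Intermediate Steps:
$D = -6$
$n = \frac{5}{8}$ ($n = - \frac{\left(-1\right) 5}{8} = \left(- \frac{1}{8}\right) \left(-5\right) = \frac{5}{8} \approx 0.625$)
$J{\left(M,a \right)} = -90 + 9 a$ ($J{\left(M,a \right)} = 9 \left(\left(a - 6\right) - 4\right) = 9 \left(\left(-6 + a\right) - 4\right) = 9 \left(-10 + a\right) = -90 + 9 a$)
$o{\left(v,y \right)} = 450 - 44 y$ ($o{\left(v,y \right)} = - 5 \left(-90 + 9 y\right) + y = \left(450 - 45 y\right) + y = 450 - 44 y$)
$\sqrt{-40452 + o{\left(-88,-104 \right)}} = \sqrt{-40452 + \left(450 - -4576\right)} = \sqrt{-40452 + \left(450 + 4576\right)} = \sqrt{-40452 + 5026} = \sqrt{-35426} = i \sqrt{35426}$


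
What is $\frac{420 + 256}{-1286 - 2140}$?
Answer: $- \frac{338}{1713} \approx -0.19731$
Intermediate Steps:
$\frac{420 + 256}{-1286 - 2140} = \frac{676}{-3426} = 676 \left(- \frac{1}{3426}\right) = - \frac{338}{1713}$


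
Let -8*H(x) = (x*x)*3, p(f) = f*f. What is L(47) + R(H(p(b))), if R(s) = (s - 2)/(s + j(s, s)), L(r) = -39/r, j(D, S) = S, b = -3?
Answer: -6781/22842 ≈ -0.29687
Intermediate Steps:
p(f) = f²
H(x) = -3*x²/8 (H(x) = -x*x*3/8 = -x²*3/8 = -3*x²/8)
R(s) = (-2 + s)/(2*s) (R(s) = (s - 2)/(s + s) = (-2 + s)/((2*s)) = (-2 + s)*(1/(2*s)) = (-2 + s)/(2*s))
L(47) + R(H(p(b))) = -39/47 + (-2 - 3*((-3)²)²/8)/(2*((-3*((-3)²)²/8))) = -39*1/47 + (-2 - 3/8*9²)/(2*((-3/8*9²))) = -39/47 + (-2 - 3/8*81)/(2*((-3/8*81))) = -39/47 + (-2 - 243/8)/(2*(-243/8)) = -39/47 + (½)*(-8/243)*(-259/8) = -39/47 + 259/486 = -6781/22842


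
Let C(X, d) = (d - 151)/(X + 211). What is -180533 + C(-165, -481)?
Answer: -4152575/23 ≈ -1.8055e+5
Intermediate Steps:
C(X, d) = (-151 + d)/(211 + X)
-180533 + C(-165, -481) = -180533 + (-151 - 481)/(211 - 165) = -180533 - 632/46 = -180533 + (1/46)*(-632) = -180533 - 316/23 = -4152575/23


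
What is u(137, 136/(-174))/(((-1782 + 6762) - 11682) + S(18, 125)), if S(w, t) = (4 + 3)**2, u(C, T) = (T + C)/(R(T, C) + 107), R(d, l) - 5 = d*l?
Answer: -11851/2847484 ≈ -0.0041619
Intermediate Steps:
R(d, l) = 5 + d*l
u(C, T) = (C + T)/(112 + C*T) (u(C, T) = (T + C)/((5 + T*C) + 107) = (C + T)/((5 + C*T) + 107) = (C + T)/(112 + C*T))
S(w, t) = 49 (S(w, t) = 7**2 = 49)
u(137, 136/(-174))/(((-1782 + 6762) - 11682) + S(18, 125)) = ((137 + 136/(-174))/(112 + 137*(136/(-174))))/(((-1782 + 6762) - 11682) + 49) = ((137 + 136*(-1/174))/(112 + 137*(136*(-1/174))))/((4980 - 11682) + 49) = ((137 - 68/87)/(112 + 137*(-68/87)))/(-6702 + 49) = ((11851/87)/(112 - 9316/87))/(-6653) = ((11851/87)/(428/87))*(-1/6653) = ((87/428)*(11851/87))*(-1/6653) = (11851/428)*(-1/6653) = -11851/2847484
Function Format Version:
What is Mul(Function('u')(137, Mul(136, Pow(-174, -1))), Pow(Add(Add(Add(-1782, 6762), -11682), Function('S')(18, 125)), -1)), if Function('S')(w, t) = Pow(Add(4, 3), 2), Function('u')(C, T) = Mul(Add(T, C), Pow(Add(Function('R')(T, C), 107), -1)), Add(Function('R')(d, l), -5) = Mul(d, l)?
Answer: Rational(-11851, 2847484) ≈ -0.0041619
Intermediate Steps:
Function('R')(d, l) = Add(5, Mul(d, l))
Function('u')(C, T) = Mul(Pow(Add(112, Mul(C, T)), -1), Add(C, T)) (Function('u')(C, T) = Mul(Add(T, C), Pow(Add(Add(5, Mul(T, C)), 107), -1)) = Mul(Add(C, T), Pow(Add(Add(5, Mul(C, T)), 107), -1)) = Mul(Add(C, T), Pow(Add(112, Mul(C, T)), -1)) = Mul(Pow(Add(112, Mul(C, T)), -1), Add(C, T)))
Function('S')(w, t) = 49 (Function('S')(w, t) = Pow(7, 2) = 49)
Mul(Function('u')(137, Mul(136, Pow(-174, -1))), Pow(Add(Add(Add(-1782, 6762), -11682), Function('S')(18, 125)), -1)) = Mul(Mul(Pow(Add(112, Mul(137, Mul(136, Pow(-174, -1)))), -1), Add(137, Mul(136, Pow(-174, -1)))), Pow(Add(Add(Add(-1782, 6762), -11682), 49), -1)) = Mul(Mul(Pow(Add(112, Mul(137, Mul(136, Rational(-1, 174)))), -1), Add(137, Mul(136, Rational(-1, 174)))), Pow(Add(Add(4980, -11682), 49), -1)) = Mul(Mul(Pow(Add(112, Mul(137, Rational(-68, 87))), -1), Add(137, Rational(-68, 87))), Pow(Add(-6702, 49), -1)) = Mul(Mul(Pow(Add(112, Rational(-9316, 87)), -1), Rational(11851, 87)), Pow(-6653, -1)) = Mul(Mul(Pow(Rational(428, 87), -1), Rational(11851, 87)), Rational(-1, 6653)) = Mul(Mul(Rational(87, 428), Rational(11851, 87)), Rational(-1, 6653)) = Mul(Rational(11851, 428), Rational(-1, 6653)) = Rational(-11851, 2847484)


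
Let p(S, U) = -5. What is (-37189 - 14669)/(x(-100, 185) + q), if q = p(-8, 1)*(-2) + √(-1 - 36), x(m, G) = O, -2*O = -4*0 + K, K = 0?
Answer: -518580/137 + 51858*I*√37/137 ≈ -3785.3 + 2302.5*I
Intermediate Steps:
O = 0 (O = -(-4*0 + 0)/2 = -(0 + 0)/2 = -½*0 = 0)
x(m, G) = 0
q = 10 + I*√37 (q = -5*(-2) + √(-1 - 36) = 10 + √(-37) = 10 + I*√37 ≈ 10.0 + 6.0828*I)
(-37189 - 14669)/(x(-100, 185) + q) = (-37189 - 14669)/(0 + (10 + I*√37)) = -51858/(10 + I*√37)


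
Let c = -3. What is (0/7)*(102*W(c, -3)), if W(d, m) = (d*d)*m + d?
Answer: 0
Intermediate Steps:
W(d, m) = d + m*d² (W(d, m) = d²*m + d = m*d² + d = d + m*d²)
(0/7)*(102*W(c, -3)) = (0/7)*(102*(-3*(1 - 3*(-3)))) = (0*(⅐))*(102*(-3*(1 + 9))) = 0*(102*(-3*10)) = 0*(102*(-30)) = 0*(-3060) = 0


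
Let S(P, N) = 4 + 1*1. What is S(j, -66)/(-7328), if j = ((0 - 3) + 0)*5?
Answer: -5/7328 ≈ -0.00068231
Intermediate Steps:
j = -15 (j = (-3 + 0)*5 = -3*5 = -15)
S(P, N) = 5 (S(P, N) = 4 + 1 = 5)
S(j, -66)/(-7328) = 5/(-7328) = 5*(-1/7328) = -5/7328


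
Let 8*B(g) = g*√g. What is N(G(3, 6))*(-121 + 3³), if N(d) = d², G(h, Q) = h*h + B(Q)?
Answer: -31725/4 - 1269*√6 ≈ -11040.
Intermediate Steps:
B(g) = g^(3/2)/8 (B(g) = (g*√g)/8 = g^(3/2)/8)
G(h, Q) = h² + Q^(3/2)/8 (G(h, Q) = h*h + Q^(3/2)/8 = h² + Q^(3/2)/8)
N(G(3, 6))*(-121 + 3³) = (3² + 6^(3/2)/8)²*(-121 + 3³) = (9 + (6*√6)/8)²*(-121 + 27) = (9 + 3*√6/4)²*(-94) = -94*(9 + 3*√6/4)²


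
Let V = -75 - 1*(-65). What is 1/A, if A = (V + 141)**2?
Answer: 1/17161 ≈ 5.8272e-5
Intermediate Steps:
V = -10 (V = -75 + 65 = -10)
A = 17161 (A = (-10 + 141)**2 = 131**2 = 17161)
1/A = 1/17161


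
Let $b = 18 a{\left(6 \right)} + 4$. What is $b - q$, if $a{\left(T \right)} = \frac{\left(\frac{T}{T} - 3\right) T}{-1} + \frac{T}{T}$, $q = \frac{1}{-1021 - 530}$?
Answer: $\frac{369139}{1551} \approx 238.0$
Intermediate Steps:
$q = - \frac{1}{1551}$ ($q = \frac{1}{-1551} = - \frac{1}{1551} \approx -0.00064475$)
$a{\left(T \right)} = 1 + 2 T$ ($a{\left(T \right)} = \left(1 - 3\right) T \left(-1\right) + 1 = - 2 T \left(-1\right) + 1 = 2 T + 1 = 1 + 2 T$)
$b = 238$ ($b = 18 \left(1 + 2 \cdot 6\right) + 4 = 18 \left(1 + 12\right) + 4 = 18 \cdot 13 + 4 = 234 + 4 = 238$)
$b - q = 238 - - \frac{1}{1551} = 238 + \frac{1}{1551} = \frac{369139}{1551}$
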